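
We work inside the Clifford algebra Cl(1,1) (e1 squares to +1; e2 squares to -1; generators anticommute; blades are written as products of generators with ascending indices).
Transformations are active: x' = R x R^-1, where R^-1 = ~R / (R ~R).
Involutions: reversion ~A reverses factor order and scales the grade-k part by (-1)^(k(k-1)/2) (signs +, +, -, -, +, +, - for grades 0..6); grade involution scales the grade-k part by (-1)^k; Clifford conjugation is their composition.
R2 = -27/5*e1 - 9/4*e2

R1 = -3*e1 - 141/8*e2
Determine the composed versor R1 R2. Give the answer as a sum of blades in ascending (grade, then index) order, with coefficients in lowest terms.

Distribute over the terms of R1 (each basis-blade product reordered to ascending indices, repeated generators contracted through their squares):
(-3*e1) R2 = 81/5 + 27/4*e1 e2
(-141/8*e2) R2 = -1269/32 - 3807/40*e1 e2
Summing the partial products and collecting blades:
Answer: -3753/160 - 3537/40*e1 e2


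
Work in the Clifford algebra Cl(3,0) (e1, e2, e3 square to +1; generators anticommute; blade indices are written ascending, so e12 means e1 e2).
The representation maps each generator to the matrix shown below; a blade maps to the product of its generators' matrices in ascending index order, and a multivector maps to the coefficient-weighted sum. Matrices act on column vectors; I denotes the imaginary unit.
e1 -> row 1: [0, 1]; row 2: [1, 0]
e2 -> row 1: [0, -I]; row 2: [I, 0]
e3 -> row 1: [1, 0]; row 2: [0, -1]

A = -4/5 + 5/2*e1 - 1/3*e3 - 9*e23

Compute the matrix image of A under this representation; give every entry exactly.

Bivector images (products of the table entries): rho(e23) = rho(e2)rho(e3) = row 1: [0, I]; row 2: [I, 0].
M = (-4/5)*1 + (5/2)*rho(e1) + (-1/3)*rho(e3) + (-9)*rho(e23), summed entrywise (1 is the identity matrix):
Answer: row 1: [-17/15, 5/2 - 9*I]; row 2: [5/2 - 9*I, -7/15]


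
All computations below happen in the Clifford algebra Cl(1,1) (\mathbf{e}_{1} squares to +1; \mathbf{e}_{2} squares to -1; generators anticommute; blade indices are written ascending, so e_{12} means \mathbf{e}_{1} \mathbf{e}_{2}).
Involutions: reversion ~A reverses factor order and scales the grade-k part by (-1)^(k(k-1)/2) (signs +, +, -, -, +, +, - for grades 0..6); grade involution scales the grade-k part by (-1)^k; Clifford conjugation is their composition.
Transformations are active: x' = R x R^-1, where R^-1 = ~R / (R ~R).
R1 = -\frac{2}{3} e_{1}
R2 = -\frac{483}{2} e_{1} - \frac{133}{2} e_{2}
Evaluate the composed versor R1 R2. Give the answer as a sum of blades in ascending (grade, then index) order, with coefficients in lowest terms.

Distribute over the terms of R1 (each basis-blade product reordered to ascending indices, repeated generators contracted through their squares):
(-\frac{2}{3} e_{1}) R2 = 161 + \frac{133}{3} e_{12}
Answer: 161 + \frac{133}{3} e_{12}


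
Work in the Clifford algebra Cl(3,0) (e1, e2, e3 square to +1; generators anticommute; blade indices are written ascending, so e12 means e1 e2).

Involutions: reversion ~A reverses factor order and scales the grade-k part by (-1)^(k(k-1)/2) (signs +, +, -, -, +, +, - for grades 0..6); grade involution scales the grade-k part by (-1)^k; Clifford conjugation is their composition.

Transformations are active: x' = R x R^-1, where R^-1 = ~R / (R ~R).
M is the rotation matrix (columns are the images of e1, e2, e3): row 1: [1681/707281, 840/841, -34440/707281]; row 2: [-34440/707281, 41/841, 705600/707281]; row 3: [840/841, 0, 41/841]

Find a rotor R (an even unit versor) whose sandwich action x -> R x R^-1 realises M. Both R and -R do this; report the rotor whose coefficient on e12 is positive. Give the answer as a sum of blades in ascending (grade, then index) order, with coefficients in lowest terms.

Method: write R = a + b12*e12 + b13*e13 + b23*e23 with a^2 + b12^2 + b13^2 + b23^2 = 1 (so R^-1 = ~R). Expanding the columns R e_j ~R gives tr M = 4a^2 - 1 and, from the antisymmetric part, M21 - M12 = -4a*b12, M13 - M31 = 4a*b13, M32 - M23 = -4a*b23.
Here tr M = 70643/707281, so a^2 = (1 + tr M)/4 = 194481/707281 and a = ±441/841. Taking a = 441/841: M21 - M12 = -740880/707281, M13 - M31 = -740880/707281, M32 - M23 = -705600/707281, giving b12 = 420/841, b13 = -420/841, b23 = 400/841, i.e. R = 441/841 + 420/841*e12 - 420/841*e13 + 400/841*e23.
Its e12 coefficient is already positive.
Answer: 441/841 + 420/841*e12 - 420/841*e13 + 400/841*e23. Recall the cover is two-to-one: with M of trace 70643/707281, both preimages act alike, and the stated e12 sign chooses the sheet.


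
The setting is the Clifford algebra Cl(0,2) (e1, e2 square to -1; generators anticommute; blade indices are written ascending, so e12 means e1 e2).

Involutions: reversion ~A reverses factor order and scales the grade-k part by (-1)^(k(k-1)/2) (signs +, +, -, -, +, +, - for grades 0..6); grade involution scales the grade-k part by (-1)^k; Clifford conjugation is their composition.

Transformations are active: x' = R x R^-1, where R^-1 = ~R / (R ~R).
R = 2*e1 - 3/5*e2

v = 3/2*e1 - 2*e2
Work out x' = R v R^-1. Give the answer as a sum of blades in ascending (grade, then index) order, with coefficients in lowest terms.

~R = 2*e1 - 3/5*e2, and R ~R = -109/25, so R^-1 = ~R / (-109/25).
R v = -21/5 - 31/10*e12
Answer: 513/218*e1 + 92/109*e2


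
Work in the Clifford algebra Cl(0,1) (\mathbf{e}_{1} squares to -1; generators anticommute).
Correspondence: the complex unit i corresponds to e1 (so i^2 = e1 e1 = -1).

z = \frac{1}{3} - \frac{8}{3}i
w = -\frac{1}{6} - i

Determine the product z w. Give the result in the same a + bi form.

In blades: z = \frac{1}{3} - \frac{8}{3} e_{1}, w = -\frac{1}{6} - e_{1}.
Distribute z over w term by term (generator squares from the signature, products reordered to ascending indices): (\frac{1}{3})*w = -\frac{1}{18} - \frac{1}{3} e_{1}; (-\frac{8}{3} e_{1})*w = -\frac{8}{3} + \frac{4}{9} e_{1}.
Sum: -\frac{49}{18} + \frac{1}{9} e_{1}; translating back through the correspondence:
Answer: -\frac{49}{18} + \frac{1}{9}i


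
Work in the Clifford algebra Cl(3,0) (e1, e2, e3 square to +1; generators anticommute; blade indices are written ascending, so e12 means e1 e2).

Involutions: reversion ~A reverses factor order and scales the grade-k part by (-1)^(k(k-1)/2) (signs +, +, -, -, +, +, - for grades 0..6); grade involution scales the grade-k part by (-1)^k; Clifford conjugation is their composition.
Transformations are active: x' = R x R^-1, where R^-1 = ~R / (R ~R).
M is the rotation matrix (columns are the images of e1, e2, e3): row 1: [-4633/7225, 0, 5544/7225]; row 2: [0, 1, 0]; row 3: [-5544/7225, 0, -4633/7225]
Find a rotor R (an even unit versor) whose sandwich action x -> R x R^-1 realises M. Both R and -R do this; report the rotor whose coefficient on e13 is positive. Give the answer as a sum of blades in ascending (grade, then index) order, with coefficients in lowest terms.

Method: write R = a + b12*e12 + b13*e13 + b23*e23 with a^2 + b12^2 + b13^2 + b23^2 = 1 (so R^-1 = ~R). Expanding the columns R e_j ~R gives tr M = 4a^2 - 1 and, from the antisymmetric part, M21 - M12 = -4a*b12, M13 - M31 = 4a*b13, M32 - M23 = -4a*b23.
Here tr M = -2041/7225, so a^2 = (1 + tr M)/4 = 1296/7225 and a = ±36/85. Taking a = 36/85: M21 - M12 = 0, M13 - M31 = 11088/7225, M32 - M23 = 0, giving b12 = 0, b13 = 77/85, b23 = 0, i.e. R = 36/85 + 77/85*e13.
Its e13 coefficient is already positive.
Answer: 36/85 + 77/85*e13. Note: both R and -R realise this M (trace -2041/7225); the covering map identifies them, and the e13-coefficient sign is the tie-breaker.


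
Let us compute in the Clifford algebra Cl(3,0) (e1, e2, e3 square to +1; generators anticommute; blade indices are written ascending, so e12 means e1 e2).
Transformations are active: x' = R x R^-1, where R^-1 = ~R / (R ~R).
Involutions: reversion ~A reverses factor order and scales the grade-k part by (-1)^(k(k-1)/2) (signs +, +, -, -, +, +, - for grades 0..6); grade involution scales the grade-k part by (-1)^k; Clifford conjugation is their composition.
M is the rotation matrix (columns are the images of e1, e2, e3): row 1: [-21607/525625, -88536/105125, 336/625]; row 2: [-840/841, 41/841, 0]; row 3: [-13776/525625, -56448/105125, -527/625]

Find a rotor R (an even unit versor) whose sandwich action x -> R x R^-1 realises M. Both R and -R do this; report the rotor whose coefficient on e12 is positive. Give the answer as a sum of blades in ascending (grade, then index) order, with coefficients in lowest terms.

Method: write R = a + b12*e12 + b13*e13 + b23*e23 with a^2 + b12^2 + b13^2 + b23^2 = 1 (so R^-1 = ~R). Expanding the columns R e_j ~R gives tr M = 4a^2 - 1 and, from the antisymmetric part, M21 - M12 = -4a*b12, M13 - M31 = 4a*b13, M32 - M23 = -4a*b23.
Here tr M = -439189/525625, so a^2 = (1 + tr M)/4 = 21609/525625 and a = ±147/725. Taking a = 147/725: M21 - M12 = -16464/105125, M13 - M31 = 296352/525625, M32 - M23 = -56448/105125, giving b12 = 28/145, b13 = 504/725, b23 = 96/145, i.e. R = 147/725 + 28/145*e12 + 504/725*e13 + 96/145*e23.
Its e12 coefficient is already positive.
Answer: 147/725 + 28/145*e12 + 504/725*e13 + 96/145*e23. Key observation: the double cover Spin(3) -> SO(3) sends R and -R to the same matrix (trace -439189/525625 here), so the stated sign of the e12 coefficient is what selects one sheet.


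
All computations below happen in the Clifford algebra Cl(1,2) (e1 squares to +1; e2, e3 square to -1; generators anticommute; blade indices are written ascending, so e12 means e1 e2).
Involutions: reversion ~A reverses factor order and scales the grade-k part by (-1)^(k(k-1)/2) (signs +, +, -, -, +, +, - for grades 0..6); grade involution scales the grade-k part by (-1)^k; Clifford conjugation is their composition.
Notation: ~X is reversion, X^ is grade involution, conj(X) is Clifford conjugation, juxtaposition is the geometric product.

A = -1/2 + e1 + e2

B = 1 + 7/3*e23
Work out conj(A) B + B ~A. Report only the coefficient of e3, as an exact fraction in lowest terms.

first term: -1/2 - e1 - e2 + 7/3*e3 - 7/6*e23 - 7/3*e123
second term: -1/2 + e1 + e2 + 7/3*e3 - 7/6*e23 + 7/3*e123
Answer: 14/3


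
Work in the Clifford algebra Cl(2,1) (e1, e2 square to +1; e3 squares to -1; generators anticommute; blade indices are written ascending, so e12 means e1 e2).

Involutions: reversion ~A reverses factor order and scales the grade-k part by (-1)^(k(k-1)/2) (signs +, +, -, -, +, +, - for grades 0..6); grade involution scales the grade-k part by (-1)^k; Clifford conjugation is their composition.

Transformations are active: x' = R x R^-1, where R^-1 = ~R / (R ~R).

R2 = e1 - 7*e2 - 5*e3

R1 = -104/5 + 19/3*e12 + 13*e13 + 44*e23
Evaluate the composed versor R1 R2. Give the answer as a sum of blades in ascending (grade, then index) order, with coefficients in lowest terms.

Distribute over the terms of R2 (each basis-blade product reordered to ascending indices, repeated generators contracted through their squares):
R1 (e1) = -104/5*e1 - 19/3*e2 - 13*e3 + 44*e123
R1 (-7*e2) = -133/3*e1 + 728/5*e2 + 308*e3 + 91*e123
R1 (-5*e3) = 65*e1 + 220*e2 + 104*e3 - 95/3*e123
Summing the partial products and collecting blades:
Answer: -2/15*e1 + 5389/15*e2 + 399*e3 + 310/3*e123


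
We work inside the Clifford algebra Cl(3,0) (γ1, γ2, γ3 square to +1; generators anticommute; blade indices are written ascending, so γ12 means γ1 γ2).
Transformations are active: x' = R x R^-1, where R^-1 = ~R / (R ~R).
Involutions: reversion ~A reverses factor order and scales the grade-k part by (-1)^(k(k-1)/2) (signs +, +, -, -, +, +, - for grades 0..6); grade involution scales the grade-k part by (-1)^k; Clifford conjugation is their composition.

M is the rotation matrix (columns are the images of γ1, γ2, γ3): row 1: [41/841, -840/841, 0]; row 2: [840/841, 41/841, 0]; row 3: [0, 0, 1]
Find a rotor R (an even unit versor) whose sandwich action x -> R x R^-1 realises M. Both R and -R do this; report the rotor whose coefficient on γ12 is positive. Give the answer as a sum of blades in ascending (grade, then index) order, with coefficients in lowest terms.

Method: write R = a + b12*γ12 + b13*γ13 + b23*γ23 with a^2 + b12^2 + b13^2 + b23^2 = 1 (so R^-1 = ~R). Expanding the columns R e_j ~R gives tr M = 4a^2 - 1 and, from the antisymmetric part, M21 - M12 = -4a*b12, M13 - M31 = 4a*b13, M32 - M23 = -4a*b23.
Here tr M = 923/841, so a^2 = (1 + tr M)/4 = 441/841 and a = ±21/29. Taking a = 21/29: M21 - M12 = 1680/841, M13 - M31 = 0, M32 - M23 = 0, giving b12 = -20/29, b13 = 0, b23 = 0, i.e. R = 21/29 - 20/29*γ12.
Its γ12 coefficient is negative, so report the other preimage -R.
Answer: -21/29 + 20/29*γ12. Why the constraint matters: R and -R act identically through the sandwich — M has trace 923/841 either way — so only the sign condition on γ12 picks one of the two preimages.


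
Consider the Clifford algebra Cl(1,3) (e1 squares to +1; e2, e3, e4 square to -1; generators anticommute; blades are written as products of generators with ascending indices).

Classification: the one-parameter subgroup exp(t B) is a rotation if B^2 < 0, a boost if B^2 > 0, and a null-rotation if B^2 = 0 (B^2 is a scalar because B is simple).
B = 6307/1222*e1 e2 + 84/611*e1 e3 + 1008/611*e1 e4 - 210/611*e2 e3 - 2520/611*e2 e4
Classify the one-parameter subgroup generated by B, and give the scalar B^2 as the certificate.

B^2 term by term: the squares give (6307/1222)^2*(e1 e2)^2 + (84/611)^2*(e1 e3)^2 + (1008/611)^2*(e1 e4)^2 + (-210/611)^2*(e2 e3)^2 + (-2520/611)^2*(e2 e4)^2 = 39778249/1493284*(+1) + 7056/373321*(+1) + 1016064/373321*(+1) + 44100/373321*(-1) + 6350400/373321*(-1) = 49/4 (each basis 2-blade squares to minus the product of its generators' squares); cross terms between blades sharing an index anticommute and cancel; the commuting (index-disjoint) pairs give grade-4 terms 2*c*c'*(blade product), which cancel blade by blade — e1 e2 e3 e4: 423360/373321 - 423360/373321 = 0 — confirming B is simple. So B^2 = 49/4.
Answer: boost, certificate B^2 = 49/4. The invariant at work: B^2 = 49/4 is unchanged by conjugation, hence its sign classifies the subgroup whatever basis B is written in.


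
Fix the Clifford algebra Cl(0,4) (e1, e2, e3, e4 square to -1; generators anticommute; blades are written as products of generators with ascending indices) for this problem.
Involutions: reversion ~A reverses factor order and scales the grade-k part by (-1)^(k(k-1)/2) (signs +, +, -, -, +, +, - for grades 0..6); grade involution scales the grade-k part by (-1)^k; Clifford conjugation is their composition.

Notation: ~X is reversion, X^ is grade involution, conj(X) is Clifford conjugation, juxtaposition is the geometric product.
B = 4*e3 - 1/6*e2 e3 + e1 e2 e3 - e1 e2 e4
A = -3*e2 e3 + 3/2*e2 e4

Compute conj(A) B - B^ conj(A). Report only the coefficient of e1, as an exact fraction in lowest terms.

first term: 1/2 - 9/2*e1 - 12*e2 - 1/4*e3 e4 - 3/2*e1 e3 e4 + 6*e2 e3 e4
second term: 1/2 + 9/2*e1 - 12*e2 + 1/4*e3 e4 - 3/2*e1 e3 e4 - 6*e2 e3 e4
Answer: -9


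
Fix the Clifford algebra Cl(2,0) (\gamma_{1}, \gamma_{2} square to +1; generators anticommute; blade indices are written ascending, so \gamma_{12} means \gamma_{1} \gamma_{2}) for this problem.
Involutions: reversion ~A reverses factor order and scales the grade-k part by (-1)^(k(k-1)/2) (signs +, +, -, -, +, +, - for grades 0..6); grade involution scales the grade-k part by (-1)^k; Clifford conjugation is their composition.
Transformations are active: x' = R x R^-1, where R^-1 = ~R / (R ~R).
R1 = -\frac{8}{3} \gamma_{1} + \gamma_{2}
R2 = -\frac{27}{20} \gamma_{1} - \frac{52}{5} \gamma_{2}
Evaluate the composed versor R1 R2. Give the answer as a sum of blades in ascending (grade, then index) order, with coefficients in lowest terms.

Distribute over the terms of R1 (each basis-blade product reordered to ascending indices, repeated generators contracted through their squares):
(-\frac{8}{3} \gamma_{1}) R2 = \frac{18}{5} + \frac{416}{15} \gamma_{12}
(\gamma_{2}) R2 = -\frac{52}{5} + \frac{27}{20} \gamma_{12}
Summing the partial products and collecting blades:
Answer: -\frac{34}{5} + \frac{349}{12} \gamma_{12}


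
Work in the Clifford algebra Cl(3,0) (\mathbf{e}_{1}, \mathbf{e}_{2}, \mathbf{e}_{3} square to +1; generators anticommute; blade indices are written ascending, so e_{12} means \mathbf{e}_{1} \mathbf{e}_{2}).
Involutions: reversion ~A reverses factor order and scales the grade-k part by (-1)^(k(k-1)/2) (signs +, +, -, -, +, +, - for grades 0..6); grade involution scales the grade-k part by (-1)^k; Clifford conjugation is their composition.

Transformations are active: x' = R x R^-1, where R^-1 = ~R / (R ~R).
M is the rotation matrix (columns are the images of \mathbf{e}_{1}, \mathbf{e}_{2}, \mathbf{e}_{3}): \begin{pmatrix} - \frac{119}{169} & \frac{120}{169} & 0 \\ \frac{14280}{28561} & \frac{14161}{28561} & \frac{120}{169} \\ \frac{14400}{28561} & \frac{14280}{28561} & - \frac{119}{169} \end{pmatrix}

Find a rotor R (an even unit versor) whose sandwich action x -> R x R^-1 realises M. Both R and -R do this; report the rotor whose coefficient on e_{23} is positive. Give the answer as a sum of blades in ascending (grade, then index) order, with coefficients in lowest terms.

Method: write R = a + b12*e_{12} + b13*e_{13} + b23*e_{23} with a^2 + b12^2 + b13^2 + b23^2 = 1 (so R^-1 = ~R). Expanding the columns R e_j ~R gives tr M = 4a^2 - 1 and, from the antisymmetric part, M21 - M12 = -4a*b12, M13 - M31 = 4a*b13, M32 - M23 = -4a*b23.
Here tr M = -\frac{26061}{28561}, so a^2 = (1 + tr M)/4 = \frac{625}{28561} and a = ±\frac{25}{169}. Taking a = \frac{25}{169}: M21 - M12 = -\frac{6000}{28561}, M13 - M31 = -\frac{14400}{28561}, M32 - M23 = -\frac{6000}{28561}, giving b12 = \frac{60}{169}, b13 = -\frac{144}{169}, b23 = \frac{60}{169}, i.e. R = \frac{25}{169} + \frac{60}{169} e_{12} - \frac{144}{169} e_{13} + \frac{60}{169} e_{23}.
Its e_{23} coefficient is already positive.
Answer: \frac{25}{169} + \frac{60}{169} e_{12} - \frac{144}{169} e_{13} + \frac{60}{169} e_{23}. Uniqueness: Spin(3) -> SO(3) maps R and -R to the same rotation of trace -\frac{26061}{28561}; fixing the sign of the e_{23} coefficient removes the ambiguity.


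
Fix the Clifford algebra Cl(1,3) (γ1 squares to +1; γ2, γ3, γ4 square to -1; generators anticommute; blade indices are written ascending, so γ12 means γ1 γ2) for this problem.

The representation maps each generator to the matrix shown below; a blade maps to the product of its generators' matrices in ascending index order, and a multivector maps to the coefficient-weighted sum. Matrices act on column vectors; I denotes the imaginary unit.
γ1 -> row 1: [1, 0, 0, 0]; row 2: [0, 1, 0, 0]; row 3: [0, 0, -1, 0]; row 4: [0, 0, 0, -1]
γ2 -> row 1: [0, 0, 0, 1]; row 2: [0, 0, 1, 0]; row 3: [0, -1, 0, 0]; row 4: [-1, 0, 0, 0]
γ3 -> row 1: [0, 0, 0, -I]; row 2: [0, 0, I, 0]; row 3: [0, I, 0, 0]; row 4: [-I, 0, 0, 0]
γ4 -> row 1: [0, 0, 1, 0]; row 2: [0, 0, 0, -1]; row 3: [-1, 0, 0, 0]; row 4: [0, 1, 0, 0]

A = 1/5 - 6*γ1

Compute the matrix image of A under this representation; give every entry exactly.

M = (1/5)*1 + (-6)*rho(γ1), summed entrywise (1 is the identity matrix):
Answer: row 1: [-29/5, 0, 0, 0]; row 2: [0, -29/5, 0, 0]; row 3: [0, 0, 31/5, 0]; row 4: [0, 0, 0, 31/5]


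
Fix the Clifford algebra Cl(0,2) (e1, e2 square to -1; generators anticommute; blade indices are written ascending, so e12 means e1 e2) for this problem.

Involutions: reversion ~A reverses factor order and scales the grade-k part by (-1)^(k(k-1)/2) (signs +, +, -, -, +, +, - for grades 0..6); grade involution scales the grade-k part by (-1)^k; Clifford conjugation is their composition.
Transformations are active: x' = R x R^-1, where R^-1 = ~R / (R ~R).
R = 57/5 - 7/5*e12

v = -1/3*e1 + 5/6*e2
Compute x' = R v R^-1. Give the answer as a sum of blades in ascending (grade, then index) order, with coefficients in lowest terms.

~R = 57/5 + 7/5*e12, and R ~R = 3298/25, so R^-1 = ~R / (3298/25).
R v = -79/30*e1 + 299/30*e2
Answer: -1205/9894*e1 + 4399/4947*e2


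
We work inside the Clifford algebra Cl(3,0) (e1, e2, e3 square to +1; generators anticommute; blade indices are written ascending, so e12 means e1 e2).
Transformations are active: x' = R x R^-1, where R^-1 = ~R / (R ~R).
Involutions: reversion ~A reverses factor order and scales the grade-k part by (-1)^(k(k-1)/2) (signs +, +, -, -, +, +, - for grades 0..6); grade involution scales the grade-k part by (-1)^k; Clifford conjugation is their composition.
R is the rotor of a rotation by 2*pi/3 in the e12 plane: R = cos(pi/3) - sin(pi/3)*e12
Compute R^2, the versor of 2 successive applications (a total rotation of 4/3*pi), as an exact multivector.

Half-angle bookkeeping: 2 applications in e12 add up to rotor phase 2*pi/3 = 2*pi/3, so R^2 = cos(2*pi/3) - sin(2*pi/3)*e12.
cos(2*pi/3) = -1/2 and sin(2*pi/3) = sqrt(3)/2, so R^2 = -1/2 - sqrt(3)/2*e12. The net rotation is 4/3*pi; the rotor keeps the half-angle phase exactly.
Answer: -1/2 - sqrt(3)/2*e12


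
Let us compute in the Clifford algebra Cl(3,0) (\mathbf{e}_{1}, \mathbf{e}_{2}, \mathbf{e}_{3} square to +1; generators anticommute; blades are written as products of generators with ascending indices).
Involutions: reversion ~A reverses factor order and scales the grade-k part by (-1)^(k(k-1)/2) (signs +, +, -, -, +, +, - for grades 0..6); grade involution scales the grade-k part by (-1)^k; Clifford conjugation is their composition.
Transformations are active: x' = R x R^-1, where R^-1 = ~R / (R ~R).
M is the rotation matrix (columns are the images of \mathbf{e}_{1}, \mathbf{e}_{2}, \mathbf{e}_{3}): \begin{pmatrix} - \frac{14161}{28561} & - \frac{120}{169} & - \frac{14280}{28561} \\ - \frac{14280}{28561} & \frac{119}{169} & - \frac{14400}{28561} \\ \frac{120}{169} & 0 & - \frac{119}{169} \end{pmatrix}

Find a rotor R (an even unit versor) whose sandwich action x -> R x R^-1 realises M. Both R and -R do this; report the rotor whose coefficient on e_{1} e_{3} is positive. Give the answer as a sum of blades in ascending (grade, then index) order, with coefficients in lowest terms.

Method: write R = a + b12*e_{1} e_{2} + b13*e_{1} e_{3} + b23*e_{2} e_{3} with a^2 + b12^2 + b13^2 + b23^2 = 1 (so R^-1 = ~R). Expanding the columns R e_j ~R gives tr M = 4a^2 - 1 and, from the antisymmetric part, M21 - M12 = -4a*b12, M13 - M31 = 4a*b13, M32 - M23 = -4a*b23.
Here tr M = -\frac{14161}{28561}, so a^2 = (1 + tr M)/4 = \frac{3600}{28561} and a = ±\frac{60}{169}. Taking a = \frac{60}{169}: M21 - M12 = \frac{6000}{28561}, M13 - M31 = -\frac{34560}{28561}, M32 - M23 = \frac{14400}{28561}, giving b12 = -\frac{25}{169}, b13 = -\frac{144}{169}, b23 = -\frac{60}{169}, i.e. R = \frac{60}{169} - \frac{25}{169} e_{1} e_{2} - \frac{144}{169} e_{1} e_{3} - \frac{60}{169} e_{2} e_{3}.
Its e_{1} e_{3} coefficient is negative, so report the other preimage -R.
Answer: -\frac{60}{169} + \frac{25}{169} e_{1} e_{2} + \frac{144}{169} e_{1} e_{3} + \frac{60}{169} e_{2} e_{3}. Note: both R and -R realise this M (trace -\frac{14161}{28561}); the covering map identifies them, and the e_{1} e_{3}-coefficient sign is the tie-breaker.


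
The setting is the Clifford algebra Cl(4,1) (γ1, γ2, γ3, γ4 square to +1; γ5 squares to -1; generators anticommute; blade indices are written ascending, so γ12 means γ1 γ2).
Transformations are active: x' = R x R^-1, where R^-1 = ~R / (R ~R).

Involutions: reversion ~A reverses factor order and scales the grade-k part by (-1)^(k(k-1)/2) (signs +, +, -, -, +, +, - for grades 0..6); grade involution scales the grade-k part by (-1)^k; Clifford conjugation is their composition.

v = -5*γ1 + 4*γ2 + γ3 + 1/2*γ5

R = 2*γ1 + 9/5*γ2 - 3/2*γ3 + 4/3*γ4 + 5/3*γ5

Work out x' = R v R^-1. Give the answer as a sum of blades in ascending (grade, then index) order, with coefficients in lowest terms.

~R = 2*γ1 + 9/5*γ2 - 3/2*γ3 + 4/3*γ4 + 5/3*γ5, and R ~R = 849/100, so R^-1 = ~R / (849/100).
R v = -77/15 + 17*γ12 - 11/2*γ13 + 20/3*γ14 + 28/3*γ15 + 39/5*γ23 - 16/3*γ24 - 173/30*γ25 - 4/3*γ34 - 29/12*γ35 + 2/3*γ45
Answer: 6575/2547*γ1 - 1748/283*γ2 + 691/849*γ3 - 12320/7641*γ4 - 38441/15282*γ5


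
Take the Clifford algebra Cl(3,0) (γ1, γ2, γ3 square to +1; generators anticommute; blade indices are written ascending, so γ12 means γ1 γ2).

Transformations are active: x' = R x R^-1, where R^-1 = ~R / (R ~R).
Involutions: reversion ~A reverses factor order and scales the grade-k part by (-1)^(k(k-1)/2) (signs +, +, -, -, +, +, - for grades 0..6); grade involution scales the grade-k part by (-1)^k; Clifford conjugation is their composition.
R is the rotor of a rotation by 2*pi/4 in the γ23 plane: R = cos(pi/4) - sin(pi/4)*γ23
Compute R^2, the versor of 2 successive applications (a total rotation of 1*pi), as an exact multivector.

Because a rotor carries half the rotation angle, composing 2 copies of this γ23-plane rotor multiplies the phase: 2*(pi/4) = pi/2, hence R^2 = cos(pi/2) - sin(pi/2)*γ23.
cos(pi/2) = 0 and sin(pi/2) = 1, so R^2 = -γ23. The net rotation is 1*pi; the rotor keeps the half-angle phase exactly.
Answer: -γ23


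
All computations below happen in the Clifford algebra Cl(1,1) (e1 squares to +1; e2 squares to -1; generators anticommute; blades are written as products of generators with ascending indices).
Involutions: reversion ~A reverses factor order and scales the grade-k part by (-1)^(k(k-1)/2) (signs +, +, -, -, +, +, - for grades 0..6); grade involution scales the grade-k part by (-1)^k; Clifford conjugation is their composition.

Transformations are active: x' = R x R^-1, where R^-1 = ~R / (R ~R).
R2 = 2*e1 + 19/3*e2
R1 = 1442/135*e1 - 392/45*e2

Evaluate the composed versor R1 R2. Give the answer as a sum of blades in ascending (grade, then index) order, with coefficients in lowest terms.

Distribute over the terms of R1 (each basis-blade product reordered to ascending indices, repeated generators contracted through their squares):
(1442/135*e1) R2 = 2884/135 + 27398/405*e1 e2
(-392/45*e2) R2 = 7448/135 + 784/45*e1 e2
Summing the partial products and collecting blades:
Answer: 1148/15 + 34454/405*e1 e2


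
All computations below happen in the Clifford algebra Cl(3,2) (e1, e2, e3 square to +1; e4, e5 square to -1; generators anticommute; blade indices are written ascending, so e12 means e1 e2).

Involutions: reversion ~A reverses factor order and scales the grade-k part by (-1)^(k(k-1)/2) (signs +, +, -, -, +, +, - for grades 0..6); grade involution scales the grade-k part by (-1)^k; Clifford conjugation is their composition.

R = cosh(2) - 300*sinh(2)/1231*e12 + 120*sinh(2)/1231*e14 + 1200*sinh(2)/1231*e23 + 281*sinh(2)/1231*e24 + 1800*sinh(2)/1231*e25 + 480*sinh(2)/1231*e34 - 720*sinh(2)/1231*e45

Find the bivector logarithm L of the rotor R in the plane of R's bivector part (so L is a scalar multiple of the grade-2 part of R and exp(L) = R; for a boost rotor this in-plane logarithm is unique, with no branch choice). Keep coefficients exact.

The scalar part of R is cosh(2), which fixes the rapidity magnitude through cosh (cosh is even, so it cannot fix the sign — the bivector part carries that); dividing the bivector part by sinh of the rapidity gives the plane, and L = rapidity * plane, where the joint sign ambiguity of (rapidity, plane) cancels in the product.
Concretely: cosh(rapidity) = cosh(2) gives rapidity = ±2, and since rapidity/sinh(rapidity) is even the sign is immaterial: L = (rapidity/sinh(rapidity)) * <R>_2 = (2/sinh(2)) * <R>_2.
Answer: -600/1231*e12 + 240/1231*e14 + 2400/1231*e23 + 562/1231*e24 + 3600/1231*e25 + 960/1231*e34 - 1440/1231*e45


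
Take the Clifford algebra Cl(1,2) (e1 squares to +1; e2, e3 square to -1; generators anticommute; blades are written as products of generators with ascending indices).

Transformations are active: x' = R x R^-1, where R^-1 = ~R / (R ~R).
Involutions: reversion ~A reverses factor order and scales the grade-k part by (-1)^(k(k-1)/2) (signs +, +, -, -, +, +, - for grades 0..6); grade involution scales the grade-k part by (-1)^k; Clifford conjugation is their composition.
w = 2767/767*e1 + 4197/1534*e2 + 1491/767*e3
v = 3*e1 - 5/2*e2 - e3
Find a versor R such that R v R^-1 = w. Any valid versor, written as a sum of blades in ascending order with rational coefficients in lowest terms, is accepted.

Take R = v + w = 5068/767*e1 + 181/767*e2 + 724/767*e3. Because q(v) = q(w) = 7/4, conjugation by R sends v exactly to w.
Answer: 5068/767*e1 + 181/767*e2 + 724/767*e3


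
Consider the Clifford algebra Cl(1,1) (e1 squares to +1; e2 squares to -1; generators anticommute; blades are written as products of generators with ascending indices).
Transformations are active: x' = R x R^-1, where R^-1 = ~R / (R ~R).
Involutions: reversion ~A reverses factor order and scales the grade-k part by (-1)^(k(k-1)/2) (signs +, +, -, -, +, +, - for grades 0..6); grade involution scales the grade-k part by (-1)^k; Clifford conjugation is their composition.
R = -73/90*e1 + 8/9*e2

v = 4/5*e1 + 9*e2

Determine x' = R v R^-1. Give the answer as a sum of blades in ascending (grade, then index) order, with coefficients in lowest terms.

~R = -73/90*e1 + 8/9*e2, and R ~R = -119/900, so R^-1 = ~R / (-119/900).
R v = -1946/225 - 721/90*e1 e2
Answer: -81788/765*e1 + 16415/153*e2


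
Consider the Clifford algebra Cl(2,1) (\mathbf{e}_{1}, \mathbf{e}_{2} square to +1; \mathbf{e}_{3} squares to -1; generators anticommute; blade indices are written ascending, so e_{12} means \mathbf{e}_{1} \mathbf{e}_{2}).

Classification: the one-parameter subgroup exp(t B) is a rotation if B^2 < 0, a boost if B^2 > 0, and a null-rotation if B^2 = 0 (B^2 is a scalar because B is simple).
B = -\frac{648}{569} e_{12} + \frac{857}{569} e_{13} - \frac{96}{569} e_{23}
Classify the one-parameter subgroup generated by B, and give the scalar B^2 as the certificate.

B^2 term by term: the squares give (-\frac{648}{569})^2*(e_{12})^2 + (\frac{857}{569})^2*(e_{13})^2 + (-\frac{96}{569})^2*(e_{23})^2 = \frac{419904}{323761}*(-1) + \frac{734449}{323761}*(+1) + \frac{9216}{323761}*(+1) = 1 (each basis 2-blade squares to minus the product of its generators' squares); cross terms between blades sharing an index anticommute and cancel. So B^2 = 1.
Answer: boost, certificate B^2 = 1. B^2 = 1 is basis-independent, so its sign is the whole story.


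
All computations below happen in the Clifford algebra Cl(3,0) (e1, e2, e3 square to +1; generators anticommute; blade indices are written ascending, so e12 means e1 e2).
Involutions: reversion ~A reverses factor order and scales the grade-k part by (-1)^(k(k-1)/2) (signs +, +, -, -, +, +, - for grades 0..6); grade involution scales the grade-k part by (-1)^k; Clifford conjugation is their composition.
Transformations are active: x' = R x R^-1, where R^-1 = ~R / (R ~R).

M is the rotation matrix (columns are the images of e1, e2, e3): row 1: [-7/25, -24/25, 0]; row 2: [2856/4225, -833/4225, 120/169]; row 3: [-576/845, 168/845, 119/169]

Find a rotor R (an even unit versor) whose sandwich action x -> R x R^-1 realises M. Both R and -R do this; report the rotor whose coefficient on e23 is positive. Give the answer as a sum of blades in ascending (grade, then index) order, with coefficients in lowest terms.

Method: write R = a + b12*e12 + b13*e13 + b23*e23 with a^2 + b12^2 + b13^2 + b23^2 = 1 (so R^-1 = ~R). Expanding the columns R e_j ~R gives tr M = 4a^2 - 1 and, from the antisymmetric part, M21 - M12 = -4a*b12, M13 - M31 = 4a*b13, M32 - M23 = -4a*b23.
Here tr M = 959/4225, so a^2 = (1 + tr M)/4 = 1296/4225 and a = ±36/65. Taking a = 36/65: M21 - M12 = 6912/4225, M13 - M31 = 576/845, M32 - M23 = -432/845, giving b12 = -48/65, b13 = 4/13, b23 = 3/13, i.e. R = 36/65 - 48/65*e12 + 4/13*e13 + 3/13*e23.
Its e23 coefficient is already positive.
Answer: 36/65 - 48/65*e12 + 4/13*e13 + 3/13*e23. Uniqueness: Spin(3) -> SO(3) maps R and -R to the same rotation of trace 959/4225; fixing the sign of the e23 coefficient removes the ambiguity.


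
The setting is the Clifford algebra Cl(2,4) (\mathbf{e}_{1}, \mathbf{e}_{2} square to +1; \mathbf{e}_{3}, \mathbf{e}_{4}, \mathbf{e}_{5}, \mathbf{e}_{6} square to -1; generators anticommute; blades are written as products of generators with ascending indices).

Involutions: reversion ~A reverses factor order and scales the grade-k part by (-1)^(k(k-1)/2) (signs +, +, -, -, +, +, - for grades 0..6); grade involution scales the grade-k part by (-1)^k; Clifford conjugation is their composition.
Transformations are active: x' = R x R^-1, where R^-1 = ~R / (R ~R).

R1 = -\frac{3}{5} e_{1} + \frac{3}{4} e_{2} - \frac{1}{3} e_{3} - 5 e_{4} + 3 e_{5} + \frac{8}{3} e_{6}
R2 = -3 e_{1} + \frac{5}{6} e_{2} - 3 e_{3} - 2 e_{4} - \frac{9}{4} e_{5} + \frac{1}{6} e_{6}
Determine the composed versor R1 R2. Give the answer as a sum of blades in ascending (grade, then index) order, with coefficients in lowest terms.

Distribute over the terms of R1 (each basis-blade product reordered to ascending indices, repeated generators contracted through their squares):
(-\frac{3}{5} e_{1}) R2 = \frac{9}{5} - \frac{1}{2} e_{1} e_{2} + \frac{9}{5} e_{1} e_{3} + \frac{6}{5} e_{1} e_{4} + \frac{27}{20} e_{1} e_{5} - \frac{1}{10} e_{1} e_{6}
(\frac{3}{4} e_{2}) R2 = \frac{5}{8} + \frac{9}{4} e_{1} e_{2} - \frac{9}{4} e_{2} e_{3} - \frac{3}{2} e_{2} e_{4} - \frac{27}{16} e_{2} e_{5} + \frac{1}{8} e_{2} e_{6}
(-\frac{1}{3} e_{3}) R2 = -1 - e_{1} e_{3} + \frac{5}{18} e_{2} e_{3} + \frac{2}{3} e_{3} e_{4} + \frac{3}{4} e_{3} e_{5} - \frac{1}{18} e_{3} e_{6}
(-5 e_{4}) R2 = -10 - 15 e_{1} e_{4} + \frac{25}{6} e_{2} e_{4} - 15 e_{3} e_{4} + \frac{45}{4} e_{4} e_{5} - \frac{5}{6} e_{4} e_{6}
(3 e_{5}) R2 = \frac{27}{4} + 9 e_{1} e_{5} - \frac{5}{2} e_{2} e_{5} + 9 e_{3} e_{5} + 6 e_{4} e_{5} + \frac{1}{2} e_{5} e_{6}
(\frac{8}{3} e_{6}) R2 = -\frac{4}{9} + 8 e_{1} e_{6} - \frac{20}{9} e_{2} e_{6} + 8 e_{3} e_{6} + \frac{16}{3} e_{4} e_{6} + 6 e_{5} e_{6}
Summing the partial products and collecting blades:
Answer: -\frac{817}{360} + \frac{7}{4} e_{1} e_{2} + \frac{4}{5} e_{1} e_{3} - \frac{69}{5} e_{1} e_{4} + \frac{207}{20} e_{1} e_{5} + \frac{79}{10} e_{1} e_{6} - \frac{71}{36} e_{2} e_{3} + \frac{8}{3} e_{2} e_{4} - \frac{67}{16} e_{2} e_{5} - \frac{151}{72} e_{2} e_{6} - \frac{43}{3} e_{3} e_{4} + \frac{39}{4} e_{3} e_{5} + \frac{143}{18} e_{3} e_{6} + \frac{69}{4} e_{4} e_{5} + \frac{9}{2} e_{4} e_{6} + \frac{13}{2} e_{5} e_{6}


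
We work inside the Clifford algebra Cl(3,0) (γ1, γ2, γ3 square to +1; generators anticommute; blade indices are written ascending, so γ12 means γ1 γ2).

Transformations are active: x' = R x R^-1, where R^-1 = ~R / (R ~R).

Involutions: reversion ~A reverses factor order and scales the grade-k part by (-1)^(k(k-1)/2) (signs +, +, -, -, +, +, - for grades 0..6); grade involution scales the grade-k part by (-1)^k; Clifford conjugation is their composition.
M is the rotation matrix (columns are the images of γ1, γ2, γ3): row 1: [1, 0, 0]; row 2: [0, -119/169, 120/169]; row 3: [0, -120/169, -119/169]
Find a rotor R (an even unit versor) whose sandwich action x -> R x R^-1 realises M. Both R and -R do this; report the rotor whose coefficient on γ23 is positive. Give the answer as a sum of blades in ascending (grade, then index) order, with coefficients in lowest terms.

Method: write R = a + b12*γ12 + b13*γ13 + b23*γ23 with a^2 + b12^2 + b13^2 + b23^2 = 1 (so R^-1 = ~R). Expanding the columns R e_j ~R gives tr M = 4a^2 - 1 and, from the antisymmetric part, M21 - M12 = -4a*b12, M13 - M31 = 4a*b13, M32 - M23 = -4a*b23.
Here tr M = -69/169, so a^2 = (1 + tr M)/4 = 25/169 and a = ±5/13. Taking a = 5/13: M21 - M12 = 0, M13 - M31 = 0, M32 - M23 = -240/169, giving b12 = 0, b13 = 0, b23 = 12/13, i.e. R = 5/13 + 12/13*γ23.
Its γ23 coefficient is already positive.
Answer: 5/13 + 12/13*γ23. Recall the cover is two-to-one: with M of trace -69/169, both preimages act alike, and the stated γ23 sign chooses the sheet.


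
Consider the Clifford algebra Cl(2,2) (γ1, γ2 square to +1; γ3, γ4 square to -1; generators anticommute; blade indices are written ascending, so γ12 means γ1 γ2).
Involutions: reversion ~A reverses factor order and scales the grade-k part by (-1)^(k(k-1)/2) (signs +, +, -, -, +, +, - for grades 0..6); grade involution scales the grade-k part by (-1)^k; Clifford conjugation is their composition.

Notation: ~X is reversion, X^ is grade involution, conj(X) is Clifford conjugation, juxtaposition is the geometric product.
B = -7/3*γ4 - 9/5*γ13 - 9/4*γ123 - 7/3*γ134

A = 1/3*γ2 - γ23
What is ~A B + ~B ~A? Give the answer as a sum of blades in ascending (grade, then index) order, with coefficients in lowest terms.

first term: -9/4*γ1 + 9/5*γ12 + 3/4*γ13 - 7/9*γ24 + 3/5*γ123 + 7/3*γ124 - 7/3*γ234 + 7/9*γ1234
second term: 9/4*γ1 + 9/5*γ12 - 3/4*γ13 + 7/9*γ24 - 3/5*γ123 + 7/3*γ124 - 7/3*γ234 + 7/9*γ1234
Answer: 18/5*γ12 + 14/3*γ124 - 14/3*γ234 + 14/9*γ1234


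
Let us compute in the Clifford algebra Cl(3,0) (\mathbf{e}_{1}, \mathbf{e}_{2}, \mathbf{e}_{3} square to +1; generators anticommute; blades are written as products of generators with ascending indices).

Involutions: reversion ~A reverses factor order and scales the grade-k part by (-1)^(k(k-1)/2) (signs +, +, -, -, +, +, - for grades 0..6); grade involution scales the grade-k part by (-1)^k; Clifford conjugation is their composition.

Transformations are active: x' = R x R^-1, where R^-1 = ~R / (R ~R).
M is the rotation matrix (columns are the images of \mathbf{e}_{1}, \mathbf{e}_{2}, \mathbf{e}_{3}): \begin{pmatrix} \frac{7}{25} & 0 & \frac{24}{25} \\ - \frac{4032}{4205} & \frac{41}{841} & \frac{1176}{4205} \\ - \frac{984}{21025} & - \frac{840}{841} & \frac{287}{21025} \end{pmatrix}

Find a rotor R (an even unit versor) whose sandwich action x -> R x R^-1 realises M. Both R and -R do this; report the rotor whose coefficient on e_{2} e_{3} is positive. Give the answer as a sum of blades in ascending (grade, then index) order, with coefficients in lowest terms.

Method: write R = a + b12*e_{1} e_{2} + b13*e_{1} e_{3} + b23*e_{2} e_{3} with a^2 + b12^2 + b13^2 + b23^2 = 1 (so R^-1 = ~R). Expanding the columns R e_j ~R gives tr M = 4a^2 - 1 and, from the antisymmetric part, M21 - M12 = -4a*b12, M13 - M31 = 4a*b13, M32 - M23 = -4a*b23.
Here tr M = \frac{7199}{21025}, so a^2 = (1 + tr M)/4 = \frac{7056}{21025} and a = ±\frac{84}{145}. Taking a = \frac{84}{145}: M21 - M12 = -\frac{4032}{4205}, M13 - M31 = \frac{21168}{21025}, M32 - M23 = -\frac{5376}{4205}, giving b12 = \frac{12}{29}, b13 = \frac{63}{145}, b23 = \frac{16}{29}, i.e. R = \frac{84}{145} + \frac{12}{29} e_{1} e_{2} + \frac{63}{145} e_{1} e_{3} + \frac{16}{29} e_{2} e_{3}.
Its e_{2} e_{3} coefficient is already positive.
Answer: \frac{84}{145} + \frac{12}{29} e_{1} e_{2} + \frac{63}{145} e_{1} e_{3} + \frac{16}{29} e_{2} e_{3}. Uniqueness: Spin(3) -> SO(3) maps R and -R to the same rotation of trace \frac{7199}{21025}; fixing the sign of the e_{2} e_{3} coefficient removes the ambiguity.


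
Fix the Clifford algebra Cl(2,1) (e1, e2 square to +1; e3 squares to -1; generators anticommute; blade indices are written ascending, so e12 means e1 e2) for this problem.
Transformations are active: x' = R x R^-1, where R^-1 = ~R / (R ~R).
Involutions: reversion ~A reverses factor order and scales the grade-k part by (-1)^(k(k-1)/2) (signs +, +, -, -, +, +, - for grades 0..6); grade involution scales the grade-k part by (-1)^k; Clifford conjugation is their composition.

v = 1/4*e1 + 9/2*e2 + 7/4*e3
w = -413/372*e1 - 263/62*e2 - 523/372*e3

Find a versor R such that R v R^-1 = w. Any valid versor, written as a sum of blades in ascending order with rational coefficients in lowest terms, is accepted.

Since q(v) = q(w) = 69/4, the sum R = v + w = -80/93*e1 + 8/31*e2 + 32/93*e3 does the job whenever invertible.
Answer: -80/93*e1 + 8/31*e2 + 32/93*e3


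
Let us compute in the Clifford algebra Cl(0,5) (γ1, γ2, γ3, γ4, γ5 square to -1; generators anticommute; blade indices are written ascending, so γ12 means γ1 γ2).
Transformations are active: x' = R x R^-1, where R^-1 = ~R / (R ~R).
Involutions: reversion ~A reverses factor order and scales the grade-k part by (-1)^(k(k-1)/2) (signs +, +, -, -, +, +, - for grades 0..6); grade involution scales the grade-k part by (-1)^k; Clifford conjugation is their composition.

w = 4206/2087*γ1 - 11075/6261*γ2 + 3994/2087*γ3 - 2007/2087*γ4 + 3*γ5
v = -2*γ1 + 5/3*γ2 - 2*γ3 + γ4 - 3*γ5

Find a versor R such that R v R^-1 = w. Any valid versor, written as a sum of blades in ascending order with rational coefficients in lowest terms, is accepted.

The midline construction: v and w both square to -187/9, so reflecting in their sum 32/2087*γ1 - 640/6261*γ2 - 180/2087*γ3 + 80/2087*γ4 exchanges them.
Answer: 32/2087*γ1 - 640/6261*γ2 - 180/2087*γ3 + 80/2087*γ4
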